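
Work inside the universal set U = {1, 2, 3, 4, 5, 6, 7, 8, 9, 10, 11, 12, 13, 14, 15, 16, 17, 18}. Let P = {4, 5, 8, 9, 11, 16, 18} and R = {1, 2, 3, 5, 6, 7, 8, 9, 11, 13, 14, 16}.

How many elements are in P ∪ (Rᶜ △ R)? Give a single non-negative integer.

Rᶜ = {4, 10, 12, 15, 17, 18}
Rᶜ △ R = {1, 2, 3, 4, 5, 6, 7, 8, 9, 10, 11, 12, 13, 14, 15, 16, 17, 18}
P ∪ (Rᶜ △ R) = {1, 2, 3, 4, 5, 6, 7, 8, 9, 10, 11, 12, 13, 14, 15, 16, 17, 18}
|P ∪ (Rᶜ △ R)| = 18

18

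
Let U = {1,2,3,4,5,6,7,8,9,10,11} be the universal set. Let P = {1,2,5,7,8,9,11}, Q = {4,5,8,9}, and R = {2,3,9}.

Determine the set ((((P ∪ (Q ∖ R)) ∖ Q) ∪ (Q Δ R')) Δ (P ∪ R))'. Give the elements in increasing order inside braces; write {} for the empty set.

Q ∖ R = {4,5,8}
P ∪ (Q ∖ R) = {1,2,4,5,7,8,9,11}
(P ∪ (Q ∖ R)) ∖ Q = {1,2,7,11}
R' = {1,4,5,6,7,8,10,11}
Q Δ R' = {1,6,7,9,10,11}
((P ∪ (Q ∖ R)) ∖ Q) ∪ (Q Δ R') = {1,2,6,7,9,10,11}
P ∪ R = {1,2,3,5,7,8,9,11}
(((P ∪ (Q ∖ R)) ∖ Q) ∪ (Q Δ R')) Δ (P ∪ R) = {3,5,6,8,10}
((((P ∪ (Q ∖ R)) ∖ Q) ∪ (Q Δ R')) Δ (P ∪ R))' = {1,2,4,7,9,11}

{1,2,4,7,9,11}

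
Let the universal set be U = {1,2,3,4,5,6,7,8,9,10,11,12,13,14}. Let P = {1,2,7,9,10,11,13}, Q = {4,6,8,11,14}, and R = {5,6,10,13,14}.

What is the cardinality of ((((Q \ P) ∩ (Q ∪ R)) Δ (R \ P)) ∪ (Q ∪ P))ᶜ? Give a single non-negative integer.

Q \ P = {4,6,8,14}
Q ∪ R = {4,5,6,8,10,11,13,14}
(Q \ P) ∩ (Q ∪ R) = {4,6,8,14}
R \ P = {5,6,14}
((Q \ P) ∩ (Q ∪ R)) Δ (R \ P) = {4,5,8}
Q ∪ P = {1,2,4,6,7,8,9,10,11,13,14}
(((Q \ P) ∩ (Q ∪ R)) Δ (R \ P)) ∪ (Q ∪ P) = {1,2,4,5,6,7,8,9,10,11,13,14}
((((Q \ P) ∩ (Q ∪ R)) Δ (R \ P)) ∪ (Q ∪ P))ᶜ = {3,12}
|((((Q \ P) ∩ (Q ∪ R)) Δ (R \ P)) ∪ (Q ∪ P))ᶜ| = 2

2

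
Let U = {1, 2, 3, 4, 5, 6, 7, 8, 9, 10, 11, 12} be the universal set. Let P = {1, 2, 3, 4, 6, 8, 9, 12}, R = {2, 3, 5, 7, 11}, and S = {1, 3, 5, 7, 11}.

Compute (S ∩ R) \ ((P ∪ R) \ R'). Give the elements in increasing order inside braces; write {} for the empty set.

S ∩ R = {3, 5, 7, 11}
P ∪ R = {1, 2, 3, 4, 5, 6, 7, 8, 9, 11, 12}
R' = {1, 4, 6, 8, 9, 10, 12}
(P ∪ R) \ R' = {2, 3, 5, 7, 11}
(S ∩ R) \ ((P ∪ R) \ R') = {}

{}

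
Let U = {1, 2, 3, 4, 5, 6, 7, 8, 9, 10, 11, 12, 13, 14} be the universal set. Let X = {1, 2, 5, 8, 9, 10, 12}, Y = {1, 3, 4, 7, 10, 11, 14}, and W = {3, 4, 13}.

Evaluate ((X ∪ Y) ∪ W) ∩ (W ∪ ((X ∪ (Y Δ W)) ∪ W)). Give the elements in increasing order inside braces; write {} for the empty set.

X ∪ Y = {1, 2, 3, 4, 5, 7, 8, 9, 10, 11, 12, 14}
(X ∪ Y) ∪ W = {1, 2, 3, 4, 5, 7, 8, 9, 10, 11, 12, 13, 14}
Y Δ W = {1, 7, 10, 11, 13, 14}
X ∪ (Y Δ W) = {1, 2, 5, 7, 8, 9, 10, 11, 12, 13, 14}
(X ∪ (Y Δ W)) ∪ W = {1, 2, 3, 4, 5, 7, 8, 9, 10, 11, 12, 13, 14}
W ∪ ((X ∪ (Y Δ W)) ∪ W) = {1, 2, 3, 4, 5, 7, 8, 9, 10, 11, 12, 13, 14}
((X ∪ Y) ∪ W) ∩ (W ∪ ((X ∪ (Y Δ W)) ∪ W)) = {1, 2, 3, 4, 5, 7, 8, 9, 10, 11, 12, 13, 14}

{1, 2, 3, 4, 5, 7, 8, 9, 10, 11, 12, 13, 14}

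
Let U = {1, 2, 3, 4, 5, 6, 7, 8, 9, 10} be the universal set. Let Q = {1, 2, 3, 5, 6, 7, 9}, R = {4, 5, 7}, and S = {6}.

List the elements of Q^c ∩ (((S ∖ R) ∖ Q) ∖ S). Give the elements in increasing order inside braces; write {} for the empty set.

Q^c = {4, 8, 10}
S ∖ R = {6}
(S ∖ R) ∖ Q = {}
((S ∖ R) ∖ Q) ∖ S = {}
Q^c ∩ (((S ∖ R) ∖ Q) ∖ S) = {}

{}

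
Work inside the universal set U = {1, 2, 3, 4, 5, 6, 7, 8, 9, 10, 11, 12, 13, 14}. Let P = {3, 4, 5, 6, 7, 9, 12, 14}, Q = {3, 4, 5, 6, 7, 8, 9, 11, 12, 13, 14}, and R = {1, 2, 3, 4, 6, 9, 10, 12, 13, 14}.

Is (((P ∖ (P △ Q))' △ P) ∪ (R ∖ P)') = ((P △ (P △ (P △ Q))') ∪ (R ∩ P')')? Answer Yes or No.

No

P △ Q = {8, 11, 13}
P ∖ (P △ Q) = {3, 4, 5, 6, 7, 9, 12, 14}
(P ∖ (P △ Q))' = {1, 2, 8, 10, 11, 13}
(P ∖ (P △ Q))' △ P = {1, 2, 3, 4, 5, 6, 7, 8, 9, 10, 11, 12, 13, 14}
R ∖ P = {1, 2, 10, 13}
(R ∖ P)' = {3, 4, 5, 6, 7, 8, 9, 11, 12, 14}
((P ∖ (P △ Q))' △ P) ∪ (R ∖ P)' = {1, 2, 3, 4, 5, 6, 7, 8, 9, 10, 11, 12, 13, 14}
P △ (P △ Q) = {3, 4, 5, 6, 7, 8, 9, 11, 12, 13, 14}
(P △ (P △ Q))' = {1, 2, 10}
P △ (P △ (P △ Q))' = {1, 2, 3, 4, 5, 6, 7, 9, 10, 12, 14}
P' = {1, 2, 8, 10, 11, 13}
R ∩ P' = {1, 2, 10, 13}
(R ∩ P')' = {3, 4, 5, 6, 7, 8, 9, 11, 12, 14}
(P △ (P △ (P △ Q))') ∪ (R ∩ P')' = {1, 2, 3, 4, 5, 6, 7, 8, 9, 10, 11, 12, 14}
13 ∈ ((P ∖ (P △ Q))' △ P) ∪ (R ∖ P)' but 13 ∉ (P △ (P △ (P △ Q))') ∪ (R ∩ P')', so they differ.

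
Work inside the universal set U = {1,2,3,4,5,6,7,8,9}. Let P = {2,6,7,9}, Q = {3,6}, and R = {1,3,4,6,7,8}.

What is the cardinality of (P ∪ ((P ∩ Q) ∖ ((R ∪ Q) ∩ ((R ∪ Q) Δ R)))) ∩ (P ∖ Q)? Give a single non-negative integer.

3

P ∩ Q = {6}
R ∪ Q = {1,3,4,6,7,8}
(R ∪ Q) Δ R = {}
(R ∪ Q) ∩ ((R ∪ Q) Δ R) = {}
(P ∩ Q) ∖ ((R ∪ Q) ∩ ((R ∪ Q) Δ R)) = {6}
P ∪ ((P ∩ Q) ∖ ((R ∪ Q) ∩ ((R ∪ Q) Δ R))) = {2,6,7,9}
P ∖ Q = {2,7,9}
(P ∪ ((P ∩ Q) ∖ ((R ∪ Q) ∩ ((R ∪ Q) Δ R)))) ∩ (P ∖ Q) = {2,7,9}
|(P ∪ ((P ∩ Q) ∖ ((R ∪ Q) ∩ ((R ∪ Q) Δ R)))) ∩ (P ∖ Q)| = 3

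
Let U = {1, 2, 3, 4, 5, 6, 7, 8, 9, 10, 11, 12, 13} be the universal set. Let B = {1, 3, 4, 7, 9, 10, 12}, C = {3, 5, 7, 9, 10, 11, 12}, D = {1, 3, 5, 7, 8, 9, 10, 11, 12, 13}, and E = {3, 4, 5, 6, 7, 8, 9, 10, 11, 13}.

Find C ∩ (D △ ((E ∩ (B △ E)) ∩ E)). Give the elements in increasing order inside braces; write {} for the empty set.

{3, 7, 9, 10, 12}

B △ E = {1, 5, 6, 8, 11, 12, 13}
E ∩ (B △ E) = {5, 6, 8, 11, 13}
(E ∩ (B △ E)) ∩ E = {5, 6, 8, 11, 13}
D △ ((E ∩ (B △ E)) ∩ E) = {1, 3, 6, 7, 9, 10, 12}
C ∩ (D △ ((E ∩ (B △ E)) ∩ E)) = {3, 7, 9, 10, 12}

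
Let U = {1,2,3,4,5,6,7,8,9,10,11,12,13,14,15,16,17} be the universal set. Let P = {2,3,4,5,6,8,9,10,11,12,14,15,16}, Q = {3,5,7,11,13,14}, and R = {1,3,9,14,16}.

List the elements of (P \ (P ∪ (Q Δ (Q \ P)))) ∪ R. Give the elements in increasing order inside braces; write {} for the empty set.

Q \ P = {7,13}
Q Δ (Q \ P) = {3,5,11,14}
P ∪ (Q Δ (Q \ P)) = {2,3,4,5,6,8,9,10,11,12,14,15,16}
P \ (P ∪ (Q Δ (Q \ P))) = {}
(P \ (P ∪ (Q Δ (Q \ P)))) ∪ R = {1,3,9,14,16}

{1,3,9,14,16}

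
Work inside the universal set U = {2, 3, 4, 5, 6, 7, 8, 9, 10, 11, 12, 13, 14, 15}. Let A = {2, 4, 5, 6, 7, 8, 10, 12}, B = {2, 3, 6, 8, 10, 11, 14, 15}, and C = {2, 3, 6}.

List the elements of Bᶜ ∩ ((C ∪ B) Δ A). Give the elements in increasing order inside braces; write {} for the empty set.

{4, 5, 7, 12}

Bᶜ = {4, 5, 7, 9, 12, 13}
C ∪ B = {2, 3, 6, 8, 10, 11, 14, 15}
(C ∪ B) Δ A = {3, 4, 5, 7, 11, 12, 14, 15}
Bᶜ ∩ ((C ∪ B) Δ A) = {4, 5, 7, 12}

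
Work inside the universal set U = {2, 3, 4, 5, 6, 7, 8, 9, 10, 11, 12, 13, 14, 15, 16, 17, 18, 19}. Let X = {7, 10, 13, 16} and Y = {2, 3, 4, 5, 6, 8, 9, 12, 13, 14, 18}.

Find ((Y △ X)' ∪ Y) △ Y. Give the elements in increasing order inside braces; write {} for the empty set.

Y △ X = {2, 3, 4, 5, 6, 7, 8, 9, 10, 12, 14, 16, 18}
(Y △ X)' = {11, 13, 15, 17, 19}
(Y △ X)' ∪ Y = {2, 3, 4, 5, 6, 8, 9, 11, 12, 13, 14, 15, 17, 18, 19}
((Y △ X)' ∪ Y) △ Y = {11, 15, 17, 19}

{11, 15, 17, 19}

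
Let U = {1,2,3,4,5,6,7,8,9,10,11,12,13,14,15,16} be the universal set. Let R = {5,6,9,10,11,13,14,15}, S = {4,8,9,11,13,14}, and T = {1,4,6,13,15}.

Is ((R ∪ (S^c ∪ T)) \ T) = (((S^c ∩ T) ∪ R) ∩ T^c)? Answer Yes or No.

No

S^c = {1,2,3,5,6,7,10,12,15,16}
S^c ∪ T = {1,2,3,4,5,6,7,10,12,13,15,16}
R ∪ (S^c ∪ T) = {1,2,3,4,5,6,7,9,10,11,12,13,14,15,16}
(R ∪ (S^c ∪ T)) \ T = {2,3,5,7,9,10,11,12,14,16}
S^c ∩ T = {1,6,15}
(S^c ∩ T) ∪ R = {1,5,6,9,10,11,13,14,15}
T^c = {2,3,5,7,8,9,10,11,12,14,16}
((S^c ∩ T) ∪ R) ∩ T^c = {5,9,10,11,14}
2 ∈ (R ∪ (S^c ∪ T)) \ T but 2 ∉ ((S^c ∩ T) ∪ R) ∩ T^c, so they differ.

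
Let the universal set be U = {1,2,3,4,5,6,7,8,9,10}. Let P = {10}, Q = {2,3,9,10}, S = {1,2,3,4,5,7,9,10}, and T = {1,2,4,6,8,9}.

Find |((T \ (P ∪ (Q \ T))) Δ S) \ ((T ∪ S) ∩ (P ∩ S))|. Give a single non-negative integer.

Q \ T = {3,10}
P ∪ (Q \ T) = {3,10}
T \ (P ∪ (Q \ T)) = {1,2,4,6,8,9}
(T \ (P ∪ (Q \ T))) Δ S = {3,5,6,7,8,10}
T ∪ S = {1,2,3,4,5,6,7,8,9,10}
P ∩ S = {10}
(T ∪ S) ∩ (P ∩ S) = {10}
((T \ (P ∪ (Q \ T))) Δ S) \ ((T ∪ S) ∩ (P ∩ S)) = {3,5,6,7,8}
|((T \ (P ∪ (Q \ T))) Δ S) \ ((T ∪ S) ∩ (P ∩ S))| = 5

5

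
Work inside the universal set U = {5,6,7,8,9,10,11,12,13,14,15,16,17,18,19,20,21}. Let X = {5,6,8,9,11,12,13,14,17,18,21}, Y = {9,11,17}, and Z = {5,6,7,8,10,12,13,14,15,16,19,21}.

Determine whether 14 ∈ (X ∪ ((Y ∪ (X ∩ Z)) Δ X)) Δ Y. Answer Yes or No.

14 ∈ X and 14 ∈ Z, so 14 ∈ X ∩ Z
14 ∉ Y and 14 ∈ (X ∩ Z), so 14 ∈ Y ∪ (X ∩ Z)
14 ∈ (Y ∪ (X ∩ Z)) and 14 ∈ X, so 14 ∉ (Y ∪ (X ∩ Z)) Δ X
14 ∈ X and 14 ∉ ((Y ∪ (X ∩ Z)) Δ X), so 14 ∈ X ∪ ((Y ∪ (X ∩ Z)) Δ X)
14 ∈ (X ∪ ((Y ∪ (X ∩ Z)) Δ X)) and 14 ∉ Y, so 14 ∈ (X ∪ ((Y ∪ (X ∩ Z)) Δ X)) Δ Y

Yes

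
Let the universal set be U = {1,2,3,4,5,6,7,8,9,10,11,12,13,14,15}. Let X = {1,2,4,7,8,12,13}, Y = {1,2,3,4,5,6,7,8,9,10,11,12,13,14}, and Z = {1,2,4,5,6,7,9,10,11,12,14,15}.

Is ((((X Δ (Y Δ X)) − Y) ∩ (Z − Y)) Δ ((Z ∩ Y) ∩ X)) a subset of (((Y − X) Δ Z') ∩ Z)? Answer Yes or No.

Y Δ X = {3,5,6,9,10,11,14}
X Δ (Y Δ X) = {1,2,3,4,5,6,7,8,9,10,11,12,13,14}
(X Δ (Y Δ X)) − Y = {}
Z − Y = {15}
((X Δ (Y Δ X)) − Y) ∩ (Z − Y) = {}
Z ∩ Y = {1,2,4,5,6,7,9,10,11,12,14}
(Z ∩ Y) ∩ X = {1,2,4,7,12}
(((X Δ (Y Δ X)) − Y) ∩ (Z − Y)) Δ ((Z ∩ Y) ∩ X) = {1,2,4,7,12}
Y − X = {3,5,6,9,10,11,14}
Z' = {3,8,13}
(Y − X) Δ Z' = {5,6,8,9,10,11,13,14}
((Y − X) Δ Z') ∩ Z = {5,6,9,10,11,14}
1 ∈ (((X Δ (Y Δ X)) − Y) ∩ (Z − Y)) Δ ((Z ∩ Y) ∩ X) but 1 ∉ ((Y − X) Δ Z') ∩ Z, so the inclusion fails.

No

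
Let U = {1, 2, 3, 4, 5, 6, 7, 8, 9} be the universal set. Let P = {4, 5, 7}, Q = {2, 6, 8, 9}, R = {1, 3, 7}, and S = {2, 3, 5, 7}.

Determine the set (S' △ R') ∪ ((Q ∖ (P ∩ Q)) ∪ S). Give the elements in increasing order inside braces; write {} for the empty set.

S' = {1, 4, 6, 8, 9}
R' = {2, 4, 5, 6, 8, 9}
S' △ R' = {1, 2, 5}
P ∩ Q = {}
Q ∖ (P ∩ Q) = {2, 6, 8, 9}
(Q ∖ (P ∩ Q)) ∪ S = {2, 3, 5, 6, 7, 8, 9}
(S' △ R') ∪ ((Q ∖ (P ∩ Q)) ∪ S) = {1, 2, 3, 5, 6, 7, 8, 9}

{1, 2, 3, 5, 6, 7, 8, 9}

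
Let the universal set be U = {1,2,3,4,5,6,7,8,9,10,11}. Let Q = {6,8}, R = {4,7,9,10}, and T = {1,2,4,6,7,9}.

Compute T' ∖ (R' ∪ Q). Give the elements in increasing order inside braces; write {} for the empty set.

{10}

T' = {3,5,8,10,11}
R' = {1,2,3,5,6,8,11}
R' ∪ Q = {1,2,3,5,6,8,11}
T' ∖ (R' ∪ Q) = {10}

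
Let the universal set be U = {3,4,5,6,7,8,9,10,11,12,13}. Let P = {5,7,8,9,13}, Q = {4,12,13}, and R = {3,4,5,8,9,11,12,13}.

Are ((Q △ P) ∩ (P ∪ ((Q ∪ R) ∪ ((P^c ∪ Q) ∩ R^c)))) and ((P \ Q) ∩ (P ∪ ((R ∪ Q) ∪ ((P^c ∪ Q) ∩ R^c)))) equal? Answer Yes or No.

No

Q △ P = {4,5,7,8,9,12}
Q ∪ R = {3,4,5,8,9,11,12,13}
P^c = {3,4,6,10,11,12}
P^c ∪ Q = {3,4,6,10,11,12,13}
R^c = {6,7,10}
(P^c ∪ Q) ∩ R^c = {6,10}
(Q ∪ R) ∪ ((P^c ∪ Q) ∩ R^c) = {3,4,5,6,8,9,10,11,12,13}
P ∪ ((Q ∪ R) ∪ ((P^c ∪ Q) ∩ R^c)) = {3,4,5,6,7,8,9,10,11,12,13}
(Q △ P) ∩ (P ∪ ((Q ∪ R) ∪ ((P^c ∪ Q) ∩ R^c))) = {4,5,7,8,9,12}
P \ Q = {5,7,8,9}
R ∪ Q = {3,4,5,8,9,11,12,13}
(R ∪ Q) ∪ ((P^c ∪ Q) ∩ R^c) = {3,4,5,6,8,9,10,11,12,13}
P ∪ ((R ∪ Q) ∪ ((P^c ∪ Q) ∩ R^c)) = {3,4,5,6,7,8,9,10,11,12,13}
(P \ Q) ∩ (P ∪ ((R ∪ Q) ∪ ((P^c ∪ Q) ∩ R^c))) = {5,7,8,9}
4 ∈ (Q △ P) ∩ (P ∪ ((Q ∪ R) ∪ ((P^c ∪ Q) ∩ R^c))) but 4 ∉ (P \ Q) ∩ (P ∪ ((R ∪ Q) ∪ ((P^c ∪ Q) ∩ R^c))), so they differ.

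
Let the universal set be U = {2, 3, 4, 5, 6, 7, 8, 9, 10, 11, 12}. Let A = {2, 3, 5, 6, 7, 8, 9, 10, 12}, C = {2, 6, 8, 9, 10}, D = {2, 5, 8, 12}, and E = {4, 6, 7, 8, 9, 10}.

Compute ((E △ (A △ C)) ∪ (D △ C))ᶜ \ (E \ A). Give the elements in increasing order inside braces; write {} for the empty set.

A △ C = {3, 5, 7, 12}
E △ (A △ C) = {3, 4, 5, 6, 8, 9, 10, 12}
D △ C = {5, 6, 9, 10, 12}
(E △ (A △ C)) ∪ (D △ C) = {3, 4, 5, 6, 8, 9, 10, 12}
((E △ (A △ C)) ∪ (D △ C))ᶜ = {2, 7, 11}
E \ A = {4}
((E △ (A △ C)) ∪ (D △ C))ᶜ \ (E \ A) = {2, 7, 11}

{2, 7, 11}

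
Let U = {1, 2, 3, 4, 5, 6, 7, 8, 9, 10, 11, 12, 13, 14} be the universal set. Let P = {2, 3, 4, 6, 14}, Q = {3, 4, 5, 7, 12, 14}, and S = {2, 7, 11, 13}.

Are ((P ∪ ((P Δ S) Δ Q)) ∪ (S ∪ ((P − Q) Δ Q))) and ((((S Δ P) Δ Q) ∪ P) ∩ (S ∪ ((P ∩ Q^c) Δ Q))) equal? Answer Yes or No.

No

P Δ S = {3, 4, 6, 7, 11, 13, 14}
(P Δ S) Δ Q = {5, 6, 11, 12, 13}
P ∪ ((P Δ S) Δ Q) = {2, 3, 4, 5, 6, 11, 12, 13, 14}
P − Q = {2, 6}
(P − Q) Δ Q = {2, 3, 4, 5, 6, 7, 12, 14}
S ∪ ((P − Q) Δ Q) = {2, 3, 4, 5, 6, 7, 11, 12, 13, 14}
(P ∪ ((P Δ S) Δ Q)) ∪ (S ∪ ((P − Q) Δ Q)) = {2, 3, 4, 5, 6, 7, 11, 12, 13, 14}
S Δ P = {3, 4, 6, 7, 11, 13, 14}
(S Δ P) Δ Q = {5, 6, 11, 12, 13}
((S Δ P) Δ Q) ∪ P = {2, 3, 4, 5, 6, 11, 12, 13, 14}
Q^c = {1, 2, 6, 8, 9, 10, 11, 13}
P ∩ Q^c = {2, 6}
(P ∩ Q^c) Δ Q = {2, 3, 4, 5, 6, 7, 12, 14}
S ∪ ((P ∩ Q^c) Δ Q) = {2, 3, 4, 5, 6, 7, 11, 12, 13, 14}
(((S Δ P) Δ Q) ∪ P) ∩ (S ∪ ((P ∩ Q^c) Δ Q)) = {2, 3, 4, 5, 6, 11, 12, 13, 14}
7 ∈ (P ∪ ((P Δ S) Δ Q)) ∪ (S ∪ ((P − Q) Δ Q)) but 7 ∉ (((S Δ P) Δ Q) ∪ P) ∩ (S ∪ ((P ∩ Q^c) Δ Q)), so they differ.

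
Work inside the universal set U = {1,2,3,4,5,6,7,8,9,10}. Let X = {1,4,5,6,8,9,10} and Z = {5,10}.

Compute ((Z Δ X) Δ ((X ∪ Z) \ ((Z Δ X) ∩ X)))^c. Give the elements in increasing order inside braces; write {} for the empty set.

{2,3,7}

Z Δ X = {1,4,6,8,9}
X ∪ Z = {1,4,5,6,8,9,10}
(Z Δ X) ∩ X = {1,4,6,8,9}
(X ∪ Z) \ ((Z Δ X) ∩ X) = {5,10}
(Z Δ X) Δ ((X ∪ Z) \ ((Z Δ X) ∩ X)) = {1,4,5,6,8,9,10}
((Z Δ X) Δ ((X ∪ Z) \ ((Z Δ X) ∩ X)))^c = {2,3,7}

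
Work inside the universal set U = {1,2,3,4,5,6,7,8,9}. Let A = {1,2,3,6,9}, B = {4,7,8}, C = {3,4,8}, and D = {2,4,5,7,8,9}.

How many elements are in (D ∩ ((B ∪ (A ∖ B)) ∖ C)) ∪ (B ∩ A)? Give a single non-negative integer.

A ∖ B = {1,2,3,6,9}
B ∪ (A ∖ B) = {1,2,3,4,6,7,8,9}
(B ∪ (A ∖ B)) ∖ C = {1,2,6,7,9}
D ∩ ((B ∪ (A ∖ B)) ∖ C) = {2,7,9}
B ∩ A = {}
(D ∩ ((B ∪ (A ∖ B)) ∖ C)) ∪ (B ∩ A) = {2,7,9}
|(D ∩ ((B ∪ (A ∖ B)) ∖ C)) ∪ (B ∩ A)| = 3

3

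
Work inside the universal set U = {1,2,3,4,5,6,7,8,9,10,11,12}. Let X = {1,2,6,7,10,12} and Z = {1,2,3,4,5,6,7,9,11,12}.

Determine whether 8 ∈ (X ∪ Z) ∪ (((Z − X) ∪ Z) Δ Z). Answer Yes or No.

No

8 ∉ X and 8 ∉ Z, so 8 ∉ X ∪ Z
8 ∉ Z and 8 ∉ X, so 8 ∉ Z − X
8 ∉ (Z − X) and 8 ∉ Z, so 8 ∉ (Z − X) ∪ Z
8 ∉ ((Z − X) ∪ Z) and 8 ∉ Z, so 8 ∉ ((Z − X) ∪ Z) Δ Z
8 ∉ (X ∪ Z) and 8 ∉ (((Z − X) ∪ Z) Δ Z), so 8 ∉ (X ∪ Z) ∪ (((Z − X) ∪ Z) Δ Z)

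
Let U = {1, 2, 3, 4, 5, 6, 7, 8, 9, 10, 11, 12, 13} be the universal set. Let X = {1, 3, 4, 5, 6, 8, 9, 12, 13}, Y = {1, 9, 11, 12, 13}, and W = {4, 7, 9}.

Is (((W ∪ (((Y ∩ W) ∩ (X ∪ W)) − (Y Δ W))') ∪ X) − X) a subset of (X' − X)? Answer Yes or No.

Y ∩ W = {9}
X ∪ W = {1, 3, 4, 5, 6, 7, 8, 9, 12, 13}
(Y ∩ W) ∩ (X ∪ W) = {9}
Y Δ W = {1, 4, 7, 11, 12, 13}
((Y ∩ W) ∩ (X ∪ W)) − (Y Δ W) = {9}
(((Y ∩ W) ∩ (X ∪ W)) − (Y Δ W))' = {1, 2, 3, 4, 5, 6, 7, 8, 10, 11, 12, 13}
W ∪ (((Y ∩ W) ∩ (X ∪ W)) − (Y Δ W))' = {1, 2, 3, 4, 5, 6, 7, 8, 9, 10, 11, 12, 13}
(W ∪ (((Y ∩ W) ∩ (X ∪ W)) − (Y Δ W))') ∪ X = {1, 2, 3, 4, 5, 6, 7, 8, 9, 10, 11, 12, 13}
((W ∪ (((Y ∩ W) ∩ (X ∪ W)) − (Y Δ W))') ∪ X) − X = {2, 7, 10, 11}
X' = {2, 7, 10, 11}
X' − X = {2, 7, 10, 11}
Every element of {2, 7, 10, 11} is in {2, 7, 10, 11}, so ((W ∪ (((Y ∩ W) ∩ (X ∪ W)) − (Y Δ W))') ∪ X) − X ⊆ X' − X.

Yes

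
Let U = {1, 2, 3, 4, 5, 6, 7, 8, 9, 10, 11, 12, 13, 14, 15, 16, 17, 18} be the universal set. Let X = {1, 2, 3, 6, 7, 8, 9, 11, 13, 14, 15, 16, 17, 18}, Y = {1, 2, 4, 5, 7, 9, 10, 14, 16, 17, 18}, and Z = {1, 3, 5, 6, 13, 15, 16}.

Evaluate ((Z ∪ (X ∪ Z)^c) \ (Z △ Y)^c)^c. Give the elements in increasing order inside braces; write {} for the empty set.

{1, 2, 5, 7, 8, 9, 11, 12, 14, 16, 17, 18}

X ∪ Z = {1, 2, 3, 5, 6, 7, 8, 9, 11, 13, 14, 15, 16, 17, 18}
(X ∪ Z)^c = {4, 10, 12}
Z ∪ (X ∪ Z)^c = {1, 3, 4, 5, 6, 10, 12, 13, 15, 16}
Z △ Y = {2, 3, 4, 6, 7, 9, 10, 13, 14, 15, 17, 18}
(Z △ Y)^c = {1, 5, 8, 11, 12, 16}
(Z ∪ (X ∪ Z)^c) \ (Z △ Y)^c = {3, 4, 6, 10, 13, 15}
((Z ∪ (X ∪ Z)^c) \ (Z △ Y)^c)^c = {1, 2, 5, 7, 8, 9, 11, 12, 14, 16, 17, 18}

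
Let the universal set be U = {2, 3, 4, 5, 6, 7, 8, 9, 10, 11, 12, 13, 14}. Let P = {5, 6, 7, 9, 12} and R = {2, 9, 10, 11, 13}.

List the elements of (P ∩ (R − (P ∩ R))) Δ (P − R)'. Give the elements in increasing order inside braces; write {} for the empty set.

{2, 3, 4, 8, 9, 10, 11, 13, 14}

P ∩ R = {9}
R − (P ∩ R) = {2, 10, 11, 13}
P ∩ (R − (P ∩ R)) = {}
P − R = {5, 6, 7, 12}
(P − R)' = {2, 3, 4, 8, 9, 10, 11, 13, 14}
(P ∩ (R − (P ∩ R))) Δ (P − R)' = {2, 3, 4, 8, 9, 10, 11, 13, 14}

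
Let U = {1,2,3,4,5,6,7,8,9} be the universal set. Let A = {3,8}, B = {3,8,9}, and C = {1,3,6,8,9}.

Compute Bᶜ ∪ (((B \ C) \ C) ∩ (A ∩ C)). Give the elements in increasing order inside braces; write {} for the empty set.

{1,2,4,5,6,7}

Bᶜ = {1,2,4,5,6,7}
B \ C = {}
(B \ C) \ C = {}
A ∩ C = {3,8}
((B \ C) \ C) ∩ (A ∩ C) = {}
Bᶜ ∪ (((B \ C) \ C) ∩ (A ∩ C)) = {1,2,4,5,6,7}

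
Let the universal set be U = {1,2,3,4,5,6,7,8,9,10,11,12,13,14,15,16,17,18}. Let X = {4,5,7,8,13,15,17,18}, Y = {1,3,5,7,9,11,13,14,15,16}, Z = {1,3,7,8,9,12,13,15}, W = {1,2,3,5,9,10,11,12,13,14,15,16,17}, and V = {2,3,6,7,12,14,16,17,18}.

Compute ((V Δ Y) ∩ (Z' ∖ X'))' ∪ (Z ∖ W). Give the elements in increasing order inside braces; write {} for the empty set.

V Δ Y = {1,2,5,6,9,11,12,13,15,17,18}
Z' = {2,4,5,6,10,11,14,16,17,18}
X' = {1,2,3,6,9,10,11,12,14,16}
Z' ∖ X' = {4,5,17,18}
(V Δ Y) ∩ (Z' ∖ X') = {5,17,18}
((V Δ Y) ∩ (Z' ∖ X'))' = {1,2,3,4,6,7,8,9,10,11,12,13,14,15,16}
Z ∖ W = {7,8}
((V Δ Y) ∩ (Z' ∖ X'))' ∪ (Z ∖ W) = {1,2,3,4,6,7,8,9,10,11,12,13,14,15,16}

{1,2,3,4,6,7,8,9,10,11,12,13,14,15,16}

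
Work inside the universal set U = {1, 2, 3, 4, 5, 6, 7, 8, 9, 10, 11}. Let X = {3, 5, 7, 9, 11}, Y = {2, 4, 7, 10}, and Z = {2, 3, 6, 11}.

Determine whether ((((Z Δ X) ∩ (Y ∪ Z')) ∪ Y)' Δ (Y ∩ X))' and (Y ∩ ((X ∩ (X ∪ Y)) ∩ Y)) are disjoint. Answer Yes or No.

Z Δ X = {2, 5, 6, 7, 9}
Z' = {1, 4, 5, 7, 8, 9, 10}
Y ∪ Z' = {1, 2, 4, 5, 7, 8, 9, 10}
(Z Δ X) ∩ (Y ∪ Z') = {2, 5, 7, 9}
((Z Δ X) ∩ (Y ∪ Z')) ∪ Y = {2, 4, 5, 7, 9, 10}
(((Z Δ X) ∩ (Y ∪ Z')) ∪ Y)' = {1, 3, 6, 8, 11}
Y ∩ X = {7}
(((Z Δ X) ∩ (Y ∪ Z')) ∪ Y)' Δ (Y ∩ X) = {1, 3, 6, 7, 8, 11}
((((Z Δ X) ∩ (Y ∪ Z')) ∪ Y)' Δ (Y ∩ X))' = {2, 4, 5, 9, 10}
X ∪ Y = {2, 3, 4, 5, 7, 9, 10, 11}
X ∩ (X ∪ Y) = {3, 5, 7, 9, 11}
(X ∩ (X ∪ Y)) ∩ Y = {7}
Y ∩ ((X ∩ (X ∪ Y)) ∩ Y) = {7}
{2, 4, 5, 9, 10} and {7} share no elements.

Yes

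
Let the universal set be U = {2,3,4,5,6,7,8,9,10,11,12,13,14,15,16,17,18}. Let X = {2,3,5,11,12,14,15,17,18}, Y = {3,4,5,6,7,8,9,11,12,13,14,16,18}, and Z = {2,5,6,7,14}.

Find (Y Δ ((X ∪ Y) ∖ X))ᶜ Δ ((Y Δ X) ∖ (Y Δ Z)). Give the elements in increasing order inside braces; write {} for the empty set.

{2,4,8,9,10,13,16}

X ∪ Y = {2,3,4,5,6,7,8,9,11,12,13,14,15,16,17,18}
(X ∪ Y) ∖ X = {4,6,7,8,9,13,16}
Y Δ ((X ∪ Y) ∖ X) = {3,5,11,12,14,18}
(Y Δ ((X ∪ Y) ∖ X))ᶜ = {2,4,6,7,8,9,10,13,15,16,17}
Y Δ X = {2,4,6,7,8,9,13,15,16,17}
Y Δ Z = {2,3,4,8,9,11,12,13,16,18}
(Y Δ X) ∖ (Y Δ Z) = {6,7,15,17}
(Y Δ ((X ∪ Y) ∖ X))ᶜ Δ ((Y Δ X) ∖ (Y Δ Z)) = {2,4,8,9,10,13,16}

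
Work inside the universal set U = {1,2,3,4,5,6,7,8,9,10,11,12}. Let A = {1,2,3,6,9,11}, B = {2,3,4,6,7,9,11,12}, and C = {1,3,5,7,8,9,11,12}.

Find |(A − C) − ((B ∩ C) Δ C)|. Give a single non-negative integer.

2

A − C = {2,6}
B ∩ C = {3,7,9,11,12}
(B ∩ C) Δ C = {1,5,8}
(A − C) − ((B ∩ C) Δ C) = {2,6}
|(A − C) − ((B ∩ C) Δ C)| = 2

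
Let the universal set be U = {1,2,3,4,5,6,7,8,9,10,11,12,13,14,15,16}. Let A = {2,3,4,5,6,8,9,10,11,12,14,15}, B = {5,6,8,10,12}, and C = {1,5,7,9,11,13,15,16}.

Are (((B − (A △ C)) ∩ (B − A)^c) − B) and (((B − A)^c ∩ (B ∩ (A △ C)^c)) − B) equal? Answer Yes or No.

A △ C = {1,2,3,4,6,7,8,10,12,13,14,16}
B − (A △ C) = {5}
B − A = {}
(B − A)^c = {1,2,3,4,5,6,7,8,9,10,11,12,13,14,15,16}
(B − (A △ C)) ∩ (B − A)^c = {5}
((B − (A △ C)) ∩ (B − A)^c) − B = {}
(A △ C)^c = {5,9,11,15}
B ∩ (A △ C)^c = {5}
(B − A)^c ∩ (B ∩ (A △ C)^c) = {5}
((B − A)^c ∩ (B ∩ (A △ C)^c)) − B = {}
Both equal {}, so ((B − (A △ C)) ∩ (B − A)^c) − B = ((B − A)^c ∩ (B ∩ (A △ C)^c)) − B.

Yes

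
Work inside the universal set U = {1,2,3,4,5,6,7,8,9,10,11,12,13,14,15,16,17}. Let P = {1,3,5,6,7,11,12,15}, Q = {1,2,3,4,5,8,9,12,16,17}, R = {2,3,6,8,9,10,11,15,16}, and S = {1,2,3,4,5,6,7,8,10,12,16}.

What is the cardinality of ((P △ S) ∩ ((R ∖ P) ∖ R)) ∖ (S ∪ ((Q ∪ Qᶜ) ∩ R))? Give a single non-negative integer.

0

P △ S = {2,4,8,10,11,15,16}
R ∖ P = {2,8,9,10,16}
(R ∖ P) ∖ R = {}
(P △ S) ∩ ((R ∖ P) ∖ R) = {}
Qᶜ = {6,7,10,11,13,14,15}
Q ∪ Qᶜ = {1,2,3,4,5,6,7,8,9,10,11,12,13,14,15,16,17}
(Q ∪ Qᶜ) ∩ R = {2,3,6,8,9,10,11,15,16}
S ∪ ((Q ∪ Qᶜ) ∩ R) = {1,2,3,4,5,6,7,8,9,10,11,12,15,16}
((P △ S) ∩ ((R ∖ P) ∖ R)) ∖ (S ∪ ((Q ∪ Qᶜ) ∩ R)) = {}
|((P △ S) ∩ ((R ∖ P) ∖ R)) ∖ (S ∪ ((Q ∪ Qᶜ) ∩ R))| = 0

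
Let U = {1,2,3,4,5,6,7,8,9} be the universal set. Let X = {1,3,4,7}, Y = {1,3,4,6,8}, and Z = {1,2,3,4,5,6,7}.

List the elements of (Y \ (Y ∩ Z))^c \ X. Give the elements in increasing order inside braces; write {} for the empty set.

Y ∩ Z = {1,3,4,6}
Y \ (Y ∩ Z) = {8}
(Y \ (Y ∩ Z))^c = {1,2,3,4,5,6,7,9}
(Y \ (Y ∩ Z))^c \ X = {2,5,6,9}

{2,5,6,9}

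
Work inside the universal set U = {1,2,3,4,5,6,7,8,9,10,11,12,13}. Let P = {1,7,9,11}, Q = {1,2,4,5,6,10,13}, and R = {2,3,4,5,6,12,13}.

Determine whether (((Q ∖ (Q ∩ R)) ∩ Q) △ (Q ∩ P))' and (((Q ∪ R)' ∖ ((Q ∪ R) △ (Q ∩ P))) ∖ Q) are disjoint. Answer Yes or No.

No

Q ∩ R = {2,4,5,6,13}
Q ∖ (Q ∩ R) = {1,10}
(Q ∖ (Q ∩ R)) ∩ Q = {1,10}
Q ∩ P = {1}
((Q ∖ (Q ∩ R)) ∩ Q) △ (Q ∩ P) = {10}
(((Q ∖ (Q ∩ R)) ∩ Q) △ (Q ∩ P))' = {1,2,3,4,5,6,7,8,9,11,12,13}
Q ∪ R = {1,2,3,4,5,6,10,12,13}
(Q ∪ R)' = {7,8,9,11}
(Q ∪ R) △ (Q ∩ P) = {2,3,4,5,6,10,12,13}
(Q ∪ R)' ∖ ((Q ∪ R) △ (Q ∩ P)) = {7,8,9,11}
((Q ∪ R)' ∖ ((Q ∪ R) △ (Q ∩ P))) ∖ Q = {7,8,9,11}
7 lies in both, so they are not disjoint.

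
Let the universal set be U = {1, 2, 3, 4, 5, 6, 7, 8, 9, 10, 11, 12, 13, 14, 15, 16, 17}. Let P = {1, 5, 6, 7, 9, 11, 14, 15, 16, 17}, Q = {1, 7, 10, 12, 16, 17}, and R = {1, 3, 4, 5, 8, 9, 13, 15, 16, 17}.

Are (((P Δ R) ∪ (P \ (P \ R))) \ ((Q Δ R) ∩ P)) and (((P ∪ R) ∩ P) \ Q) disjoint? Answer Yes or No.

P Δ R = {3, 4, 6, 7, 8, 11, 13, 14}
P \ R = {6, 7, 11, 14}
P \ (P \ R) = {1, 5, 9, 15, 16, 17}
(P Δ R) ∪ (P \ (P \ R)) = {1, 3, 4, 5, 6, 7, 8, 9, 11, 13, 14, 15, 16, 17}
Q Δ R = {3, 4, 5, 7, 8, 9, 10, 12, 13, 15}
(Q Δ R) ∩ P = {5, 7, 9, 15}
((P Δ R) ∪ (P \ (P \ R))) \ ((Q Δ R) ∩ P) = {1, 3, 4, 6, 8, 11, 13, 14, 16, 17}
P ∪ R = {1, 3, 4, 5, 6, 7, 8, 9, 11, 13, 14, 15, 16, 17}
(P ∪ R) ∩ P = {1, 5, 6, 7, 9, 11, 14, 15, 16, 17}
((P ∪ R) ∩ P) \ Q = {5, 6, 9, 11, 14, 15}
6 lies in both, so they are not disjoint.

No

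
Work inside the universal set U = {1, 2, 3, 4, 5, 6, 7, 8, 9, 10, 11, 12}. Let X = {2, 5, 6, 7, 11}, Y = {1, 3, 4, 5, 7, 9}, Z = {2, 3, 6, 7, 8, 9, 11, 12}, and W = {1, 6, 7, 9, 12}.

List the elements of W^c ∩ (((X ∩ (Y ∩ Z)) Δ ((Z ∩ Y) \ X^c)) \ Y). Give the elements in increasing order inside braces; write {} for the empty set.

{}

W^c = {2, 3, 4, 5, 8, 10, 11}
Y ∩ Z = {3, 7, 9}
X ∩ (Y ∩ Z) = {7}
Z ∩ Y = {3, 7, 9}
X^c = {1, 3, 4, 8, 9, 10, 12}
(Z ∩ Y) \ X^c = {7}
(X ∩ (Y ∩ Z)) Δ ((Z ∩ Y) \ X^c) = {}
((X ∩ (Y ∩ Z)) Δ ((Z ∩ Y) \ X^c)) \ Y = {}
W^c ∩ (((X ∩ (Y ∩ Z)) Δ ((Z ∩ Y) \ X^c)) \ Y) = {}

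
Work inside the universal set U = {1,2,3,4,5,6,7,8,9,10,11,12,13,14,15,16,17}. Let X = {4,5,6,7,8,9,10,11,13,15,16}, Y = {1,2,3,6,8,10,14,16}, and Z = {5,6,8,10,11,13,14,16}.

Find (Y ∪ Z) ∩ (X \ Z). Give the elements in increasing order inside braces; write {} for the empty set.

Y ∪ Z = {1,2,3,5,6,8,10,11,13,14,16}
X \ Z = {4,7,9,15}
(Y ∪ Z) ∩ (X \ Z) = {}

{}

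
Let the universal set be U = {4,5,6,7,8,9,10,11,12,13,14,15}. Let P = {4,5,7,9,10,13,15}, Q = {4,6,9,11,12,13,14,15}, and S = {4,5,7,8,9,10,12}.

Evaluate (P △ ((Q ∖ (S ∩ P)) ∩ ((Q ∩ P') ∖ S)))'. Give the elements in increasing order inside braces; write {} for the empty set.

{8,12}

S ∩ P = {4,5,7,9,10}
Q ∖ (S ∩ P) = {6,11,12,13,14,15}
P' = {6,8,11,12,14}
Q ∩ P' = {6,11,12,14}
(Q ∩ P') ∖ S = {6,11,14}
(Q ∖ (S ∩ P)) ∩ ((Q ∩ P') ∖ S) = {6,11,14}
P △ ((Q ∖ (S ∩ P)) ∩ ((Q ∩ P') ∖ S)) = {4,5,6,7,9,10,11,13,14,15}
(P △ ((Q ∖ (S ∩ P)) ∩ ((Q ∩ P') ∖ S)))' = {8,12}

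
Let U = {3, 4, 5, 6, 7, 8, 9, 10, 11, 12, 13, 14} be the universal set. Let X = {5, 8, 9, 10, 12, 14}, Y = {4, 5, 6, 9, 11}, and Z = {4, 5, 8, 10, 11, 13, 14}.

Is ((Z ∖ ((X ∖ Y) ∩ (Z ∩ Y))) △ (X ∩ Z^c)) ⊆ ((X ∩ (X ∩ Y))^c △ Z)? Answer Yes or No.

X ∖ Y = {8, 10, 12, 14}
Z ∩ Y = {4, 5, 11}
(X ∖ Y) ∩ (Z ∩ Y) = {}
Z ∖ ((X ∖ Y) ∩ (Z ∩ Y)) = {4, 5, 8, 10, 11, 13, 14}
Z^c = {3, 6, 7, 9, 12}
X ∩ Z^c = {9, 12}
(Z ∖ ((X ∖ Y) ∩ (Z ∩ Y))) △ (X ∩ Z^c) = {4, 5, 8, 9, 10, 11, 12, 13, 14}
X ∩ Y = {5, 9}
X ∩ (X ∩ Y) = {5, 9}
(X ∩ (X ∩ Y))^c = {3, 4, 6, 7, 8, 10, 11, 12, 13, 14}
(X ∩ (X ∩ Y))^c △ Z = {3, 5, 6, 7, 12}
4 ∈ (Z ∖ ((X ∖ Y) ∩ (Z ∩ Y))) △ (X ∩ Z^c) but 4 ∉ (X ∩ (X ∩ Y))^c △ Z, so the inclusion fails.

No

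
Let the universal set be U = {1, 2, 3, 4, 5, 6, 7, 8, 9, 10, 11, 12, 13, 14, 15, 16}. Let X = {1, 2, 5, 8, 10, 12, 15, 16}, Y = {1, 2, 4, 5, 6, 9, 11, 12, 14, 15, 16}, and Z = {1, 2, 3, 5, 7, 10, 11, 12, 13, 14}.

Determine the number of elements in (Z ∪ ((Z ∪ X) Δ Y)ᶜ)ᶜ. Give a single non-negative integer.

Z ∪ X = {1, 2, 3, 5, 7, 8, 10, 11, 12, 13, 14, 15, 16}
(Z ∪ X) Δ Y = {3, 4, 6, 7, 8, 9, 10, 13}
((Z ∪ X) Δ Y)ᶜ = {1, 2, 5, 11, 12, 14, 15, 16}
Z ∪ ((Z ∪ X) Δ Y)ᶜ = {1, 2, 3, 5, 7, 10, 11, 12, 13, 14, 15, 16}
(Z ∪ ((Z ∪ X) Δ Y)ᶜ)ᶜ = {4, 6, 8, 9}
|(Z ∪ ((Z ∪ X) Δ Y)ᶜ)ᶜ| = 4

4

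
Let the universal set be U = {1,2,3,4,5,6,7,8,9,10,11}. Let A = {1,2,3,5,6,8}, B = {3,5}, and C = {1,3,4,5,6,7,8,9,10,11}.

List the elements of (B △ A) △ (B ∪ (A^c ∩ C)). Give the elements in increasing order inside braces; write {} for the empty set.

B △ A = {1,2,6,8}
A^c = {4,7,9,10,11}
A^c ∩ C = {4,7,9,10,11}
B ∪ (A^c ∩ C) = {3,4,5,7,9,10,11}
(B △ A) △ (B ∪ (A^c ∩ C)) = {1,2,3,4,5,6,7,8,9,10,11}

{1,2,3,4,5,6,7,8,9,10,11}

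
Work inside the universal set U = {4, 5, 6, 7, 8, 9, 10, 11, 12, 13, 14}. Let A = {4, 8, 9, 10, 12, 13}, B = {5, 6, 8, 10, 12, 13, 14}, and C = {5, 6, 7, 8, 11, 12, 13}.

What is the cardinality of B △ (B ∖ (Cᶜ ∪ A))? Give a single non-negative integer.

5

Cᶜ = {4, 9, 10, 14}
Cᶜ ∪ A = {4, 8, 9, 10, 12, 13, 14}
B ∖ (Cᶜ ∪ A) = {5, 6}
B △ (B ∖ (Cᶜ ∪ A)) = {8, 10, 12, 13, 14}
|B △ (B ∖ (Cᶜ ∪ A))| = 5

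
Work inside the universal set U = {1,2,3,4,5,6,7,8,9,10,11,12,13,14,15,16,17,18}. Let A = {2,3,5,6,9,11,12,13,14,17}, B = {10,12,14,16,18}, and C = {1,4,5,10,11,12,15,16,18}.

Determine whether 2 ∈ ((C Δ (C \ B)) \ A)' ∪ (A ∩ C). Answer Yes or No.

Yes

2 ∉ C and 2 ∉ B, so 2 ∉ C \ B
2 ∉ C and 2 ∉ (C \ B), so 2 ∉ C Δ (C \ B)
2 ∉ (C Δ (C \ B)) and 2 ∈ A, so 2 ∉ (C Δ (C \ B)) \ A
2 ∈ ((C Δ (C \ B)) \ A)' since 2 ∉ ((C Δ (C \ B)) \ A)
2 ∈ A and 2 ∉ C, so 2 ∉ A ∩ C
2 ∈ ((C Δ (C \ B)) \ A)' and 2 ∉ (A ∩ C), so 2 ∈ ((C Δ (C \ B)) \ A)' ∪ (A ∩ C)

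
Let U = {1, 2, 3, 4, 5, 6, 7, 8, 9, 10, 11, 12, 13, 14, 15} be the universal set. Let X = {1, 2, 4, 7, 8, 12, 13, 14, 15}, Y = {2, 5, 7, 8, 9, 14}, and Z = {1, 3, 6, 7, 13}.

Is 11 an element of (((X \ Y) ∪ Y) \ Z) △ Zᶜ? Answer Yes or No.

11 ∉ X and 11 ∉ Y, so 11 ∉ X \ Y
11 ∉ (X \ Y) and 11 ∉ Y, so 11 ∉ (X \ Y) ∪ Y
11 ∉ ((X \ Y) ∪ Y) and 11 ∉ Z, so 11 ∉ ((X \ Y) ∪ Y) \ Z
11 ∉ Z, so 11 ∈ Zᶜ
11 ∉ (((X \ Y) ∪ Y) \ Z) and 11 ∈ Zᶜ, so 11 ∈ (((X \ Y) ∪ Y) \ Z) △ Zᶜ

Yes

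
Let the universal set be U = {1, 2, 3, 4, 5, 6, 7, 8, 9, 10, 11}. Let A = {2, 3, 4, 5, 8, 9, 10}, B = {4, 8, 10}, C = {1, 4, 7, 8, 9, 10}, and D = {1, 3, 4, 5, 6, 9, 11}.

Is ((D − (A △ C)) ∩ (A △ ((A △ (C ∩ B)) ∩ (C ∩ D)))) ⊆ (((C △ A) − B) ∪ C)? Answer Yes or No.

Yes

A △ C = {1, 2, 3, 5, 7}
D − (A △ C) = {4, 6, 9, 11}
C ∩ B = {4, 8, 10}
A △ (C ∩ B) = {2, 3, 5, 9}
C ∩ D = {1, 4, 9}
(A △ (C ∩ B)) ∩ (C ∩ D) = {9}
A △ ((A △ (C ∩ B)) ∩ (C ∩ D)) = {2, 3, 4, 5, 8, 10}
(D − (A △ C)) ∩ (A △ ((A △ (C ∩ B)) ∩ (C ∩ D))) = {4}
C △ A = {1, 2, 3, 5, 7}
(C △ A) − B = {1, 2, 3, 5, 7}
((C △ A) − B) ∪ C = {1, 2, 3, 4, 5, 7, 8, 9, 10}
Every element of {4} is in {1, 2, 3, 4, 5, 7, 8, 9, 10}, so (D − (A △ C)) ∩ (A △ ((A △ (C ∩ B)) ∩ (C ∩ D))) ⊆ ((C △ A) − B) ∪ C.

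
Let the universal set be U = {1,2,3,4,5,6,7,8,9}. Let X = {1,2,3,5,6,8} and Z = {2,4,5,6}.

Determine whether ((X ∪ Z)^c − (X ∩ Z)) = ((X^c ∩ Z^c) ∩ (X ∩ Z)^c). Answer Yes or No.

X ∪ Z = {1,2,3,4,5,6,8}
(X ∪ Z)^c = {7,9}
X ∩ Z = {2,5,6}
(X ∪ Z)^c − (X ∩ Z) = {7,9}
X^c = {4,7,9}
Z^c = {1,3,7,8,9}
X^c ∩ Z^c = {7,9}
(X ∩ Z)^c = {1,3,4,7,8,9}
(X^c ∩ Z^c) ∩ (X ∩ Z)^c = {7,9}
Both equal {7,9}, so (X ∪ Z)^c − (X ∩ Z) = (X^c ∩ Z^c) ∩ (X ∩ Z)^c.

Yes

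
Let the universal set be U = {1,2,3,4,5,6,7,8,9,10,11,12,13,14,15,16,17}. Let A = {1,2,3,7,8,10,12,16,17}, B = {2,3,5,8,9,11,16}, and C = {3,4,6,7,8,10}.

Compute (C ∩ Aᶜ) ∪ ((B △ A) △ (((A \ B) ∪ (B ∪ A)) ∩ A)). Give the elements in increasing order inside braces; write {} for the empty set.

{2,3,4,5,6,8,9,11,16}

Aᶜ = {4,5,6,9,11,13,14,15}
C ∩ Aᶜ = {4,6}
B △ A = {1,5,7,9,10,11,12,17}
A \ B = {1,7,10,12,17}
B ∪ A = {1,2,3,5,7,8,9,10,11,12,16,17}
(A \ B) ∪ (B ∪ A) = {1,2,3,5,7,8,9,10,11,12,16,17}
((A \ B) ∪ (B ∪ A)) ∩ A = {1,2,3,7,8,10,12,16,17}
(B △ A) △ (((A \ B) ∪ (B ∪ A)) ∩ A) = {2,3,5,8,9,11,16}
(C ∩ Aᶜ) ∪ ((B △ A) △ (((A \ B) ∪ (B ∪ A)) ∩ A)) = {2,3,4,5,6,8,9,11,16}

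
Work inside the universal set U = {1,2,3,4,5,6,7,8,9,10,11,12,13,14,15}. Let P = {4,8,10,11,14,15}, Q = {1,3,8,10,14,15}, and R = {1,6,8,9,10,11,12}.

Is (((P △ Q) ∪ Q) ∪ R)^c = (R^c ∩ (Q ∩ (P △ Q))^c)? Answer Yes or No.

P △ Q = {1,3,4,11}
(P △ Q) ∪ Q = {1,3,4,8,10,11,14,15}
((P △ Q) ∪ Q) ∪ R = {1,3,4,6,8,9,10,11,12,14,15}
(((P △ Q) ∪ Q) ∪ R)^c = {2,5,7,13}
R^c = {2,3,4,5,7,13,14,15}
Q ∩ (P △ Q) = {1,3}
(Q ∩ (P △ Q))^c = {2,4,5,6,7,8,9,10,11,12,13,14,15}
R^c ∩ (Q ∩ (P △ Q))^c = {2,4,5,7,13,14,15}
4 ∈ R^c ∩ (Q ∩ (P △ Q))^c but 4 ∉ (((P △ Q) ∪ Q) ∪ R)^c, so they differ.

No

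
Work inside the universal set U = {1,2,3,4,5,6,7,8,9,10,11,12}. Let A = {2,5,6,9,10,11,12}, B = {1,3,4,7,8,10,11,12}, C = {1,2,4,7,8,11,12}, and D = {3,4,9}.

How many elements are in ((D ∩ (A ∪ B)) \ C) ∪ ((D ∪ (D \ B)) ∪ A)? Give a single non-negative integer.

A ∪ B = {1,2,3,4,5,6,7,8,9,10,11,12}
D ∩ (A ∪ B) = {3,4,9}
(D ∩ (A ∪ B)) \ C = {3,9}
D \ B = {9}
D ∪ (D \ B) = {3,4,9}
(D ∪ (D \ B)) ∪ A = {2,3,4,5,6,9,10,11,12}
((D ∩ (A ∪ B)) \ C) ∪ ((D ∪ (D \ B)) ∪ A) = {2,3,4,5,6,9,10,11,12}
|((D ∩ (A ∪ B)) \ C) ∪ ((D ∪ (D \ B)) ∪ A)| = 9

9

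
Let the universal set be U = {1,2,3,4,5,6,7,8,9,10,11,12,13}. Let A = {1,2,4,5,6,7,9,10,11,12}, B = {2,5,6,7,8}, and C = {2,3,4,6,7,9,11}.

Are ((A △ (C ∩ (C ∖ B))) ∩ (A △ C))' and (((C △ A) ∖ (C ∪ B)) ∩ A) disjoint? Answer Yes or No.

C ∖ B = {3,4,9,11}
C ∩ (C ∖ B) = {3,4,9,11}
A △ (C ∩ (C ∖ B)) = {1,2,3,5,6,7,10,12}
A △ C = {1,3,5,10,12}
(A △ (C ∩ (C ∖ B))) ∩ (A △ C) = {1,3,5,10,12}
((A △ (C ∩ (C ∖ B))) ∩ (A △ C))' = {2,4,6,7,8,9,11,13}
C △ A = {1,3,5,10,12}
C ∪ B = {2,3,4,5,6,7,8,9,11}
(C △ A) ∖ (C ∪ B) = {1,10,12}
((C △ A) ∖ (C ∪ B)) ∩ A = {1,10,12}
{2,4,6,7,8,9,11,13} and {1,10,12} share no elements.

Yes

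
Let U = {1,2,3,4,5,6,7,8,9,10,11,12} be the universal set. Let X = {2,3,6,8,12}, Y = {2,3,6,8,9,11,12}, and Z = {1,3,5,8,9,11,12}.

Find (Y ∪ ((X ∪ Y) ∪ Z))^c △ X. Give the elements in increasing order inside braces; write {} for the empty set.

{2,3,4,6,7,8,10,12}

X ∪ Y = {2,3,6,8,9,11,12}
(X ∪ Y) ∪ Z = {1,2,3,5,6,8,9,11,12}
Y ∪ ((X ∪ Y) ∪ Z) = {1,2,3,5,6,8,9,11,12}
(Y ∪ ((X ∪ Y) ∪ Z))^c = {4,7,10}
(Y ∪ ((X ∪ Y) ∪ Z))^c △ X = {2,3,4,6,7,8,10,12}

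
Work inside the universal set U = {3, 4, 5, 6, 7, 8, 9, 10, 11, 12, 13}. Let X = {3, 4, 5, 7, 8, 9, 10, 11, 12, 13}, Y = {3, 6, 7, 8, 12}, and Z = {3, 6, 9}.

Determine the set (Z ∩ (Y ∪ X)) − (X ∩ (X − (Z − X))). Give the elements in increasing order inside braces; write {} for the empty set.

Y ∪ X = {3, 4, 5, 6, 7, 8, 9, 10, 11, 12, 13}
Z ∩ (Y ∪ X) = {3, 6, 9}
Z − X = {6}
X − (Z − X) = {3, 4, 5, 7, 8, 9, 10, 11, 12, 13}
X ∩ (X − (Z − X)) = {3, 4, 5, 7, 8, 9, 10, 11, 12, 13}
(Z ∩ (Y ∪ X)) − (X ∩ (X − (Z − X))) = {6}

{6}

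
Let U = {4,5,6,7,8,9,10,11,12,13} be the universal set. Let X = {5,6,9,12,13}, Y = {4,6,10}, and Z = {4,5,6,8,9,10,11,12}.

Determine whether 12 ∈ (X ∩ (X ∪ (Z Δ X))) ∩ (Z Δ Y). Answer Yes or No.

12 ∈ Z and 12 ∈ X, so 12 ∉ Z Δ X
12 ∈ X and 12 ∉ (Z Δ X), so 12 ∈ X ∪ (Z Δ X)
12 ∈ X and 12 ∈ (X ∪ (Z Δ X)), so 12 ∈ X ∩ (X ∪ (Z Δ X))
12 ∈ Z and 12 ∉ Y, so 12 ∈ Z Δ Y
12 ∈ (X ∩ (X ∪ (Z Δ X))) and 12 ∈ (Z Δ Y), so 12 ∈ (X ∩ (X ∪ (Z Δ X))) ∩ (Z Δ Y)

Yes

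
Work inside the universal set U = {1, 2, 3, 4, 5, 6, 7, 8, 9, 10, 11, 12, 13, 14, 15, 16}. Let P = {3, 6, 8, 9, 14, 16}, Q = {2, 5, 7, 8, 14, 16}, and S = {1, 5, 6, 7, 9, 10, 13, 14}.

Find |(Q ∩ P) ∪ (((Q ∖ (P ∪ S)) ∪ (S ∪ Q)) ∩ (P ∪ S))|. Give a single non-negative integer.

Q ∩ P = {8, 14, 16}
P ∪ S = {1, 3, 5, 6, 7, 8, 9, 10, 13, 14, 16}
Q ∖ (P ∪ S) = {2}
S ∪ Q = {1, 2, 5, 6, 7, 8, 9, 10, 13, 14, 16}
(Q ∖ (P ∪ S)) ∪ (S ∪ Q) = {1, 2, 5, 6, 7, 8, 9, 10, 13, 14, 16}
((Q ∖ (P ∪ S)) ∪ (S ∪ Q)) ∩ (P ∪ S) = {1, 5, 6, 7, 8, 9, 10, 13, 14, 16}
(Q ∩ P) ∪ (((Q ∖ (P ∪ S)) ∪ (S ∪ Q)) ∩ (P ∪ S)) = {1, 5, 6, 7, 8, 9, 10, 13, 14, 16}
|(Q ∩ P) ∪ (((Q ∖ (P ∪ S)) ∪ (S ∪ Q)) ∩ (P ∪ S))| = 10

10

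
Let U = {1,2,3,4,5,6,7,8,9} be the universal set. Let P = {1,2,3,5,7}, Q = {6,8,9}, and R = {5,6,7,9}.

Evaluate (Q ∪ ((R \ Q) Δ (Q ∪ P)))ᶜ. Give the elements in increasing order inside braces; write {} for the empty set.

R \ Q = {5,7}
Q ∪ P = {1,2,3,5,6,7,8,9}
(R \ Q) Δ (Q ∪ P) = {1,2,3,6,8,9}
Q ∪ ((R \ Q) Δ (Q ∪ P)) = {1,2,3,6,8,9}
(Q ∪ ((R \ Q) Δ (Q ∪ P)))ᶜ = {4,5,7}

{4,5,7}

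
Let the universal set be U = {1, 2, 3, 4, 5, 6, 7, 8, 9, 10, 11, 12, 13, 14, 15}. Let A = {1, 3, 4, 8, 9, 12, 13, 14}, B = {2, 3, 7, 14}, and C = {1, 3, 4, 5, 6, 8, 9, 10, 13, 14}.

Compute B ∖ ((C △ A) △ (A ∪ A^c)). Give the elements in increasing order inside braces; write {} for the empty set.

{}

C △ A = {5, 6, 10, 12}
A^c = {2, 5, 6, 7, 10, 11, 15}
A ∪ A^c = {1, 2, 3, 4, 5, 6, 7, 8, 9, 10, 11, 12, 13, 14, 15}
(C △ A) △ (A ∪ A^c) = {1, 2, 3, 4, 7, 8, 9, 11, 13, 14, 15}
B ∖ ((C △ A) △ (A ∪ A^c)) = {}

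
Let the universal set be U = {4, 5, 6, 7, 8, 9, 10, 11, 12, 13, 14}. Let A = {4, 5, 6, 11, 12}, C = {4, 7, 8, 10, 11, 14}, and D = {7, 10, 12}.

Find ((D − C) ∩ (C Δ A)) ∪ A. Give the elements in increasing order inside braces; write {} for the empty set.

{4, 5, 6, 11, 12}

D − C = {12}
C Δ A = {5, 6, 7, 8, 10, 12, 14}
(D − C) ∩ (C Δ A) = {12}
((D − C) ∩ (C Δ A)) ∪ A = {4, 5, 6, 11, 12}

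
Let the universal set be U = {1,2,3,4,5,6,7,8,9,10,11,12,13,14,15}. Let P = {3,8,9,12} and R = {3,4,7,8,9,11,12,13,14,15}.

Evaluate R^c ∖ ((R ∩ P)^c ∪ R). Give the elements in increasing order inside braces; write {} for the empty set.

R^c = {1,2,5,6,10}
R ∩ P = {3,8,9,12}
(R ∩ P)^c = {1,2,4,5,6,7,10,11,13,14,15}
(R ∩ P)^c ∪ R = {1,2,3,4,5,6,7,8,9,10,11,12,13,14,15}
R^c ∖ ((R ∩ P)^c ∪ R) = {}

{}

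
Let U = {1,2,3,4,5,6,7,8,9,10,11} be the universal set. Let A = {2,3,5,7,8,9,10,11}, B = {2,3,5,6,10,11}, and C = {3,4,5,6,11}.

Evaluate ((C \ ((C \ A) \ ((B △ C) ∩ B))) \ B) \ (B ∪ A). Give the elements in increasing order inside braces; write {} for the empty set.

C \ A = {4,6}
B △ C = {2,4,10}
(B △ C) ∩ B = {2,10}
(C \ A) \ ((B △ C) ∩ B) = {4,6}
C \ ((C \ A) \ ((B △ C) ∩ B)) = {3,5,11}
(C \ ((C \ A) \ ((B △ C) ∩ B))) \ B = {}
B ∪ A = {2,3,5,6,7,8,9,10,11}
((C \ ((C \ A) \ ((B △ C) ∩ B))) \ B) \ (B ∪ A) = {}

{}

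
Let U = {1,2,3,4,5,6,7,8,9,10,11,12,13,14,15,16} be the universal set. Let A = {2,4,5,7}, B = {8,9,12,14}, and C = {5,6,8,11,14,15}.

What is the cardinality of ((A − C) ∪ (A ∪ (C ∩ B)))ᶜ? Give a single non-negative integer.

A − C = {2,4,7}
C ∩ B = {8,14}
A ∪ (C ∩ B) = {2,4,5,7,8,14}
(A − C) ∪ (A ∪ (C ∩ B)) = {2,4,5,7,8,14}
((A − C) ∪ (A ∪ (C ∩ B)))ᶜ = {1,3,6,9,10,11,12,13,15,16}
|((A − C) ∪ (A ∪ (C ∩ B)))ᶜ| = 10

10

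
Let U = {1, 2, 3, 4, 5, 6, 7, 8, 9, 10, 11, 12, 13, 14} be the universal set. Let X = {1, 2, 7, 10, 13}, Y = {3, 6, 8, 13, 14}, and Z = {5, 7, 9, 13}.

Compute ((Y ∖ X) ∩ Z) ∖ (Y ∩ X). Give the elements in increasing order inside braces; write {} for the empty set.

{}

Y ∖ X = {3, 6, 8, 14}
(Y ∖ X) ∩ Z = {}
Y ∩ X = {13}
((Y ∖ X) ∩ Z) ∖ (Y ∩ X) = {}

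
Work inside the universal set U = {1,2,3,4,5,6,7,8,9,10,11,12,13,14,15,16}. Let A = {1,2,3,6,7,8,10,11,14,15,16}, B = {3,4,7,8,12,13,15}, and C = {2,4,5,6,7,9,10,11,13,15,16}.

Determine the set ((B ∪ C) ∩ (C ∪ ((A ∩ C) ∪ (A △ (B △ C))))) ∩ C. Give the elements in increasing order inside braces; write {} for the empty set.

B ∪ C = {2,3,4,5,6,7,8,9,10,11,12,13,15,16}
A ∩ C = {2,6,7,10,11,15,16}
B △ C = {2,3,5,6,8,9,10,11,12,16}
A △ (B △ C) = {1,5,7,9,12,14,15}
(A ∩ C) ∪ (A △ (B △ C)) = {1,2,5,6,7,9,10,11,12,14,15,16}
C ∪ ((A ∩ C) ∪ (A △ (B △ C))) = {1,2,4,5,6,7,9,10,11,12,13,14,15,16}
(B ∪ C) ∩ (C ∪ ((A ∩ C) ∪ (A △ (B △ C)))) = {2,4,5,6,7,9,10,11,12,13,15,16}
((B ∪ C) ∩ (C ∪ ((A ∩ C) ∪ (A △ (B △ C))))) ∩ C = {2,4,5,6,7,9,10,11,13,15,16}

{2,4,5,6,7,9,10,11,13,15,16}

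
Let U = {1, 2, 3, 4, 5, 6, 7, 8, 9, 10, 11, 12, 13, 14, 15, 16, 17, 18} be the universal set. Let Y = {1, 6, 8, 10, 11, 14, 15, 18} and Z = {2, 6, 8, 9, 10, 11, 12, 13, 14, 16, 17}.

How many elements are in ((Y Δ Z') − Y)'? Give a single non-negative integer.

Z' = {1, 3, 4, 5, 7, 15, 18}
Y Δ Z' = {3, 4, 5, 6, 7, 8, 10, 11, 14}
(Y Δ Z') − Y = {3, 4, 5, 7}
((Y Δ Z') − Y)' = {1, 2, 6, 8, 9, 10, 11, 12, 13, 14, 15, 16, 17, 18}
|((Y Δ Z') − Y)'| = 14

14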